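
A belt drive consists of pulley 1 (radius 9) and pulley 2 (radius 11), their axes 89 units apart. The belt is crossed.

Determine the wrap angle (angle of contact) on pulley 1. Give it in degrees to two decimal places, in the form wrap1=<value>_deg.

wrap1=205.97_deg

crossed belt: β = asin((r1+r2)/C) = asin(20/89) = 12.9864°
wrap1 = wrap2 = π + 2β = 205.9727°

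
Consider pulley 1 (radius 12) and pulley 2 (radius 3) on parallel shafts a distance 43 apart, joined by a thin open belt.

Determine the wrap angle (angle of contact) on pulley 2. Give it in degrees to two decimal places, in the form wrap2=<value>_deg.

wrap2=155.84_deg

open belt: β = asin((r2−r1)/C) = asin(-9/43) = -12.0815°
wrap1 = π − 2β = 204.1629°
wrap2 = π + 2β = 155.8371°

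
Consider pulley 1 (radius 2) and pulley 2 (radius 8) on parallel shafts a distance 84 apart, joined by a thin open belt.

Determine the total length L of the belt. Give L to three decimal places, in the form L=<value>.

open belt: β = asin((r2−r1)/C) = asin(6/84) = 4.0960°
wrap1 = π − 2β = 171.8079°
wrap2 = π + 2β = 188.1921°
tangent length = C·cosβ = 83.7854
L = r1·wrap1 + r2·wrap2 + 2·C·cosβ = 2·2.9986 + 8·3.2846 + 2·83.7854 = 199.8447

L=199.845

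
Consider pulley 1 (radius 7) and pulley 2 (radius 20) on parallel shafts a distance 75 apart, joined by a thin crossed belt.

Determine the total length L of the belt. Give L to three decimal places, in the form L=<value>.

L=244.652

crossed belt: β = asin((r1+r2)/C) = asin(27/75) = 21.1002°
wrap1 = wrap2 = π + 2β = 222.2004°
tangent length = C·cosβ = 69.9714
L = (r1+r2)·wrap + 2·C·cosβ = 27·3.8781 + 2·69.9714 = 244.6523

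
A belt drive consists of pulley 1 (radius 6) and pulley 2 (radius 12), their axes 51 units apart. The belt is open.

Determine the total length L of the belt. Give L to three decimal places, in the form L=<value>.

L=159.255

open belt: β = asin((r2−r1)/C) = asin(6/51) = 6.7563°
wrap1 = π − 2β = 166.4873°
wrap2 = π + 2β = 193.5127°
tangent length = C·cosβ = 50.6458
L = r1·wrap1 + r2·wrap2 + 2·C·cosβ = 6·2.9058 + 12·3.3774 + 2·50.6458 = 159.2554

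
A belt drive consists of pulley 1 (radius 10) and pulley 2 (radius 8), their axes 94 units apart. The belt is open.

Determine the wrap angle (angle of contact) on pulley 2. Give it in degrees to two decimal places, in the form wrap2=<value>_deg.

wrap2=177.56_deg

open belt: β = asin((r2−r1)/C) = asin(-2/94) = -1.2192°
wrap1 = π − 2β = 182.4383°
wrap2 = π + 2β = 177.5617°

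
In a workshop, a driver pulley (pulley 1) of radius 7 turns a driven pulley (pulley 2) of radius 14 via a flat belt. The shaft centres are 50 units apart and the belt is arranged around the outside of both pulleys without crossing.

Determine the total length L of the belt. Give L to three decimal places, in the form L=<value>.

L=166.955

open belt: β = asin((r2−r1)/C) = asin(7/50) = 8.0478°
wrap1 = π − 2β = 163.9043°
wrap2 = π + 2β = 196.0957°
tangent length = C·cosβ = 49.5076
L = r1·wrap1 + r2·wrap2 + 2·C·cosβ = 7·2.8607 + 14·3.4225 + 2·49.5076 = 166.9551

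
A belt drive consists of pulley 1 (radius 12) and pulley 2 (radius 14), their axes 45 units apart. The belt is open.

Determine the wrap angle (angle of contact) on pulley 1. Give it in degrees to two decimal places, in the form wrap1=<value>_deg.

open belt: β = asin((r2−r1)/C) = asin(2/45) = 2.5473°
wrap1 = π − 2β = 174.9054°
wrap2 = π + 2β = 185.0946°

wrap1=174.91_deg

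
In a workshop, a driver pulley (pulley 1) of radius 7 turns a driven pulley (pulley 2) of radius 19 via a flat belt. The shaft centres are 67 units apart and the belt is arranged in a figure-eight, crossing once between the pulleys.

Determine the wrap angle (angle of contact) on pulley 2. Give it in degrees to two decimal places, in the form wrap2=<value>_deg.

wrap2=225.67_deg

crossed belt: β = asin((r1+r2)/C) = asin(26/67) = 22.8338°
wrap1 = wrap2 = π + 2β = 225.6676°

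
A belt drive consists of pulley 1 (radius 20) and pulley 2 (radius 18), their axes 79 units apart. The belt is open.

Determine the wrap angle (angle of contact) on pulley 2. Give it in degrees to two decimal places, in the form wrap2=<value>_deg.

open belt: β = asin((r2−r1)/C) = asin(-2/79) = -1.4507°
wrap1 = π − 2β = 182.9014°
wrap2 = π + 2β = 177.0986°

wrap2=177.10_deg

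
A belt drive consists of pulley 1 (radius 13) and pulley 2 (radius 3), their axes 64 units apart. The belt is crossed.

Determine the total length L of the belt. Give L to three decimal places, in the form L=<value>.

L=182.287

crossed belt: β = asin((r1+r2)/C) = asin(16/64) = 14.4775°
wrap1 = wrap2 = π + 2β = 208.9550°
tangent length = C·cosβ = 61.9677
L = (r1+r2)·wrap + 2·C·cosβ = 16·3.6470 + 2·61.9677 = 182.2867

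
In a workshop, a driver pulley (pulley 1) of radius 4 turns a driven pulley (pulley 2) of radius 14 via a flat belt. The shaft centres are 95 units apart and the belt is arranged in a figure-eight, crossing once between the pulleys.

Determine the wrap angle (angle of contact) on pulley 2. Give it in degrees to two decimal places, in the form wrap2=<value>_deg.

wrap2=201.84_deg

crossed belt: β = asin((r1+r2)/C) = asin(18/95) = 10.9221°
wrap1 = wrap2 = π + 2β = 201.8441°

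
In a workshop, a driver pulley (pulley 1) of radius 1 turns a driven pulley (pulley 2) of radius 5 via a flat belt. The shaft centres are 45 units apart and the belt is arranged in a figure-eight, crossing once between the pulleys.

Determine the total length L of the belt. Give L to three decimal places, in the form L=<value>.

crossed belt: β = asin((r1+r2)/C) = asin(6/45) = 7.6623°
wrap1 = wrap2 = π + 2β = 195.3245°
tangent length = C·cosβ = 44.5982
L = (r1+r2)·wrap + 2·C·cosβ = 6·3.4091 + 2·44.5982 = 109.6507

L=109.651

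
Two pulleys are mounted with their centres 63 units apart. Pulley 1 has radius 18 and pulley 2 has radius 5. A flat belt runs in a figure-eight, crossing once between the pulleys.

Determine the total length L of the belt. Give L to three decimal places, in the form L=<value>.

crossed belt: β = asin((r1+r2)/C) = asin(23/63) = 21.4125°
wrap1 = wrap2 = π + 2β = 222.8249°
tangent length = C·cosβ = 58.6515
L = (r1+r2)·wrap + 2·C·cosβ = 23·3.8890 + 2·58.6515 = 206.7507

L=206.751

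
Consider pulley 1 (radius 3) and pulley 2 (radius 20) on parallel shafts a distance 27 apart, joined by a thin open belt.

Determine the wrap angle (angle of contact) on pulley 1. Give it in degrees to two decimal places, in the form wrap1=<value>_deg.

wrap1=101.95_deg

open belt: β = asin((r2−r1)/C) = asin(17/27) = 39.0228°
wrap1 = π − 2β = 101.9544°
wrap2 = π + 2β = 258.0456°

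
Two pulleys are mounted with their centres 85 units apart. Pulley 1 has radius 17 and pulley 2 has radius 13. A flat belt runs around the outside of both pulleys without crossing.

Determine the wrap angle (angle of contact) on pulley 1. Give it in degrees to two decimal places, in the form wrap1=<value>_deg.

open belt: β = asin((r2−r1)/C) = asin(-4/85) = -2.6973°
wrap1 = π − 2β = 185.3945°
wrap2 = π + 2β = 174.6055°

wrap1=185.39_deg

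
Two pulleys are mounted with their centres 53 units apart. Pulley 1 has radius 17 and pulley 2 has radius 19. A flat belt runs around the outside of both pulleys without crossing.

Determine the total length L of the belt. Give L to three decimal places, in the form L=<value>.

L=219.173

open belt: β = asin((r2−r1)/C) = asin(2/53) = 2.1626°
wrap1 = π − 2β = 175.6748°
wrap2 = π + 2β = 184.3252°
tangent length = C·cosβ = 52.9623
L = r1·wrap1 + r2·wrap2 + 2·C·cosβ = 17·3.0661 + 19·3.2171 + 2·52.9623 = 219.1728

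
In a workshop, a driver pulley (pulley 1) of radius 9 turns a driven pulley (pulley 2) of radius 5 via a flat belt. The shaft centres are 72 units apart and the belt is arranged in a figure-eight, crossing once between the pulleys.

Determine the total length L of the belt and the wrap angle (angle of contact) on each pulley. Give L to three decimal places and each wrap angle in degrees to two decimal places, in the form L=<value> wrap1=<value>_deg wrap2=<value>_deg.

crossed belt: β = asin((r1+r2)/C) = asin(14/72) = 11.2123°
wrap1 = wrap2 = π + 2β = 202.4245°
tangent length = C·cosβ = 70.6258
L = (r1+r2)·wrap + 2·C·cosβ = 14·3.5330 + 2·70.6258 = 190.7132

L=190.713 wrap1=202.42_deg wrap2=202.42_deg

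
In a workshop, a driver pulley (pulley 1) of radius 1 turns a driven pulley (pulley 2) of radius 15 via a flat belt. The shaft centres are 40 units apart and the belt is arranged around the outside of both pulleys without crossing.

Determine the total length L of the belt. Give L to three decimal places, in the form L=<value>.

open belt: β = asin((r2−r1)/C) = asin(14/40) = 20.4873°
wrap1 = π − 2β = 139.0254°
wrap2 = π + 2β = 220.9746°
tangent length = C·cosβ = 37.4700
L = r1·wrap1 + r2·wrap2 + 2·C·cosβ = 1·2.4265 + 15·3.8567 + 2·37.4700 = 135.2174

L=135.217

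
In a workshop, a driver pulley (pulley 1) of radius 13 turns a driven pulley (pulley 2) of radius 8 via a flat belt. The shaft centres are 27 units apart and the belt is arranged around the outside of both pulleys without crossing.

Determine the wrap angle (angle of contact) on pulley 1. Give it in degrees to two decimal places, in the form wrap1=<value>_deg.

wrap1=201.34_deg

open belt: β = asin((r2−r1)/C) = asin(-5/27) = -10.6719°
wrap1 = π − 2β = 201.3439°
wrap2 = π + 2β = 158.6561°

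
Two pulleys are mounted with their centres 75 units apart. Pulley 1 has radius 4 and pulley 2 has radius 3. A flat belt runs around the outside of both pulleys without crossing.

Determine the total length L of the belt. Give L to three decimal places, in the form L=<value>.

L=172.004

open belt: β = asin((r2−r1)/C) = asin(-1/75) = -0.7640°
wrap1 = π − 2β = 181.5279°
wrap2 = π + 2β = 178.4721°
tangent length = C·cosβ = 74.9933
L = r1·wrap1 + r2·wrap2 + 2·C·cosβ = 4·3.1683 + 3·3.1149 + 2·74.9933 = 172.0045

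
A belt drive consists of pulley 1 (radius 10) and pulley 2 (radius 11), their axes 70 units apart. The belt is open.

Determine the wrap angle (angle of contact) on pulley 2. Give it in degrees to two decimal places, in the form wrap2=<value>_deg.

open belt: β = asin((r2−r1)/C) = asin(1/70) = 0.8185°
wrap1 = π − 2β = 178.3629°
wrap2 = π + 2β = 181.6371°

wrap2=181.64_deg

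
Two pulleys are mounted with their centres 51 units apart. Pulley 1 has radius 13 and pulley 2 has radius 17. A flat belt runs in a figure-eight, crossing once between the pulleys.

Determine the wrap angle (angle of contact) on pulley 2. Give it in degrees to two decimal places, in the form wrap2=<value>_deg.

crossed belt: β = asin((r1+r2)/C) = asin(30/51) = 36.0319°
wrap1 = wrap2 = π + 2β = 252.0638°

wrap2=252.06_deg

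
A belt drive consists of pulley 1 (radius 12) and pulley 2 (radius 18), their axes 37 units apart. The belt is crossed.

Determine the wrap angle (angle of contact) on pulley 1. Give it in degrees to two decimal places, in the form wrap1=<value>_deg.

wrap1=288.35_deg

crossed belt: β = asin((r1+r2)/C) = asin(30/37) = 54.1752°
wrap1 = wrap2 = π + 2β = 288.3505°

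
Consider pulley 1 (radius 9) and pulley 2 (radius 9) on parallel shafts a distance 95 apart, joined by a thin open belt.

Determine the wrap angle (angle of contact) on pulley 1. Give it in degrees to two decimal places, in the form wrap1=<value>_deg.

wrap1=180.00_deg

open belt: β = asin((r2−r1)/C) = asin(0/95) = 0.0000°
wrap1 = π − 2β = 180.0000°
wrap2 = π + 2β = 180.0000°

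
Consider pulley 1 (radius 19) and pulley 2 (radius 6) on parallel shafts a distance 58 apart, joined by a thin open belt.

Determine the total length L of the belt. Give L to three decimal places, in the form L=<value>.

L=197.466

open belt: β = asin((r2−r1)/C) = asin(-13/58) = -12.9522°
wrap1 = π − 2β = 205.9044°
wrap2 = π + 2β = 154.0956°
tangent length = C·cosβ = 56.5243
L = r1·wrap1 + r2·wrap2 + 2·C·cosβ = 19·3.5937 + 6·2.6895 + 2·56.5243 = 197.4660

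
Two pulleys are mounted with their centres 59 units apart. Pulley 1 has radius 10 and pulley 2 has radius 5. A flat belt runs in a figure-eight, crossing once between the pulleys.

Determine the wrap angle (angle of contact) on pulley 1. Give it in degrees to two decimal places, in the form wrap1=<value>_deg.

wrap1=209.46_deg

crossed belt: β = asin((r1+r2)/C) = asin(15/59) = 14.7284°
wrap1 = wrap2 = π + 2β = 209.4568°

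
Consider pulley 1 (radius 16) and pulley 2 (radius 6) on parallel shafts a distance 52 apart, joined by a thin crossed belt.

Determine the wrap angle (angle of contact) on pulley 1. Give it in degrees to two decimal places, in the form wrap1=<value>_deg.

crossed belt: β = asin((r1+r2)/C) = asin(22/52) = 25.0290°
wrap1 = wrap2 = π + 2β = 230.0580°

wrap1=230.06_deg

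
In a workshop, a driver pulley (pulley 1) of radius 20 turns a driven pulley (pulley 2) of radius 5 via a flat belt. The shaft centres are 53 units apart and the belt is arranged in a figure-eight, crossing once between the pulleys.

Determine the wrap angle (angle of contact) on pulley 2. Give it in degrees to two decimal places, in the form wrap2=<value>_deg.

crossed belt: β = asin((r1+r2)/C) = asin(25/53) = 28.1446°
wrap1 = wrap2 = π + 2β = 236.2892°

wrap2=236.29_deg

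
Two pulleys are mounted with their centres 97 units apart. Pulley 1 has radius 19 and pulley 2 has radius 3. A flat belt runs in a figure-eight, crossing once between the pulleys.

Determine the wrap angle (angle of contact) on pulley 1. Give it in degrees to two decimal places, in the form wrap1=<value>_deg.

wrap1=206.22_deg

crossed belt: β = asin((r1+r2)/C) = asin(22/97) = 13.1090°
wrap1 = wrap2 = π + 2β = 206.2180°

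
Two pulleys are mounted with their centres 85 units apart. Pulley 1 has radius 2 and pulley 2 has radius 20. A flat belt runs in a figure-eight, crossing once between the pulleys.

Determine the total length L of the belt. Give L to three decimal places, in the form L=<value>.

L=244.842

crossed belt: β = asin((r1+r2)/C) = asin(22/85) = 15.0003°
wrap1 = wrap2 = π + 2β = 210.0005°
tangent length = C·cosβ = 82.1036
L = (r1+r2)·wrap + 2·C·cosβ = 22·3.6652 + 2·82.1036 = 244.8416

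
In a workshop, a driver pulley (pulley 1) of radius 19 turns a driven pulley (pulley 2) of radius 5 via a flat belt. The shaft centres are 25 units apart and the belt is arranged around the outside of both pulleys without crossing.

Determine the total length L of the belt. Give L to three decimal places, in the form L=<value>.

open belt: β = asin((r2−r1)/C) = asin(-14/25) = -34.0558°
wrap1 = π − 2β = 248.1116°
wrap2 = π + 2β = 111.8884°
tangent length = C·cosβ = 20.7123
L = r1·wrap1 + r2·wrap2 + 2·C·cosβ = 19·4.3304 + 5·1.9528 + 2·20.7123 = 133.4657

L=133.466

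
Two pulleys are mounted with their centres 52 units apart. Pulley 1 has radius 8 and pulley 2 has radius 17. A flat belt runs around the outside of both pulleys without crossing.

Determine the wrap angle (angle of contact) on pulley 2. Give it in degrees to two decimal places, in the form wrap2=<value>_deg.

open belt: β = asin((r2−r1)/C) = asin(9/52) = 9.9668°
wrap1 = π − 2β = 160.0665°
wrap2 = π + 2β = 199.9335°

wrap2=199.93_deg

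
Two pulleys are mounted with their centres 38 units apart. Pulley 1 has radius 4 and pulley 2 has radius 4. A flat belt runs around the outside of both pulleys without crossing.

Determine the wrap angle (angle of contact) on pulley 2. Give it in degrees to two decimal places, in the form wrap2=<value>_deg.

open belt: β = asin((r2−r1)/C) = asin(0/38) = 0.0000°
wrap1 = π − 2β = 180.0000°
wrap2 = π + 2β = 180.0000°

wrap2=180.00_deg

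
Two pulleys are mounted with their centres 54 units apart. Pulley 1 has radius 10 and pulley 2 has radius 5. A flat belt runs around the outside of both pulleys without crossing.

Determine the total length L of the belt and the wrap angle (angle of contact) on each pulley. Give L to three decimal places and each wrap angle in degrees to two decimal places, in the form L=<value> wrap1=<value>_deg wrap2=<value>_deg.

L=155.587 wrap1=190.63_deg wrap2=169.37_deg

open belt: β = asin((r2−r1)/C) = asin(-5/54) = -5.3128°
wrap1 = π − 2β = 190.6255°
wrap2 = π + 2β = 169.3745°
tangent length = C·cosβ = 53.7680
L = r1·wrap1 + r2·wrap2 + 2·C·cosβ = 10·3.3270 + 5·2.9561 + 2·53.7680 = 155.5872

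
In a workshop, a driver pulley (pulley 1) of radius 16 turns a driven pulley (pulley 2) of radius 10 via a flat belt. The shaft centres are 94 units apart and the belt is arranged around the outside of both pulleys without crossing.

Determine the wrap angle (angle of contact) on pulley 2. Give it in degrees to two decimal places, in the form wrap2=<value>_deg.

wrap2=172.68_deg

open belt: β = asin((r2−r1)/C) = asin(-6/94) = -3.6597°
wrap1 = π − 2β = 187.3193°
wrap2 = π + 2β = 172.6807°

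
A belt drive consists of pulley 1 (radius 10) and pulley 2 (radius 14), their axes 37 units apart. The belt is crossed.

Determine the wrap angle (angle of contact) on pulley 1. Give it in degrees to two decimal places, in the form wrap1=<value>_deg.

wrap1=260.88_deg

crossed belt: β = asin((r1+r2)/C) = asin(24/37) = 40.4398°
wrap1 = wrap2 = π + 2β = 260.8796°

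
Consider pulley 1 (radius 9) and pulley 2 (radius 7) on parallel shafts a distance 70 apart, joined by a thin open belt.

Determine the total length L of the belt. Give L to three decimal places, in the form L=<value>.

open belt: β = asin((r2−r1)/C) = asin(-2/70) = -1.6372°
wrap1 = π − 2β = 183.2745°
wrap2 = π + 2β = 176.7255°
tangent length = C·cosβ = 69.9714
L = r1·wrap1 + r2·wrap2 + 2·C·cosβ = 9·3.1987 + 7·3.0844 + 2·69.9714 = 190.3226

L=190.323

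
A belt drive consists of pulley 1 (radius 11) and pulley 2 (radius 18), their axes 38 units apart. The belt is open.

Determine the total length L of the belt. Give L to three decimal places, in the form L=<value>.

L=168.399

open belt: β = asin((r2−r1)/C) = asin(7/38) = 10.6151°
wrap1 = π − 2β = 158.7698°
wrap2 = π + 2β = 201.2302°
tangent length = C·cosβ = 37.3497
L = r1·wrap1 + r2·wrap2 + 2·C·cosβ = 11·2.7711 + 18·3.5121 + 2·37.3497 = 168.3993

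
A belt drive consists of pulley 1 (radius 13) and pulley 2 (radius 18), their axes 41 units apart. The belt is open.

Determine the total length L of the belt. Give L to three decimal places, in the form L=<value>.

L=180.000

open belt: β = asin((r2−r1)/C) = asin(5/41) = 7.0047°
wrap1 = π − 2β = 165.9905°
wrap2 = π + 2β = 194.0095°
tangent length = C·cosβ = 40.6940
L = r1·wrap1 + r2·wrap2 + 2·C·cosβ = 13·2.8971 + 18·3.3861 + 2·40.6940 = 179.9999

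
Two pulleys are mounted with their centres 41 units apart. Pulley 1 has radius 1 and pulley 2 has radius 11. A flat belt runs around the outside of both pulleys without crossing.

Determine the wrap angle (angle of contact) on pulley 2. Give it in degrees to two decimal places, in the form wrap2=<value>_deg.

open belt: β = asin((r2−r1)/C) = asin(10/41) = 14.1170°
wrap1 = π − 2β = 151.7660°
wrap2 = π + 2β = 208.2340°

wrap2=208.23_deg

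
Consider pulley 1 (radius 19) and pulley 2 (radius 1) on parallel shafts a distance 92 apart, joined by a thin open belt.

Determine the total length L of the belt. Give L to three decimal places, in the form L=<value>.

L=250.365

open belt: β = asin((r2−r1)/C) = asin(-18/92) = -11.2828°
wrap1 = π − 2β = 202.5656°
wrap2 = π + 2β = 157.4344°
tangent length = C·cosβ = 90.2219
L = r1·wrap1 + r2·wrap2 + 2·C·cosβ = 19·3.5354 + 1·2.7477 + 2·90.2219 = 250.3650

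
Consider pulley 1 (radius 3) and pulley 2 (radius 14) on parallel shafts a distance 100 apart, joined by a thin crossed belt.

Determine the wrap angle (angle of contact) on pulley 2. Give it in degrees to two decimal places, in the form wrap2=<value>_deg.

crossed belt: β = asin((r1+r2)/C) = asin(17/100) = 9.7878°
wrap1 = wrap2 = π + 2β = 199.5756°

wrap2=199.58_deg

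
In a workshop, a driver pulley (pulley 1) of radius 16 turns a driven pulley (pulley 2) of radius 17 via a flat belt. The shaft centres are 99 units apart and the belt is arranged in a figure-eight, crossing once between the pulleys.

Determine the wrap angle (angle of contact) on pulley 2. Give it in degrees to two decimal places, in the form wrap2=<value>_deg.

crossed belt: β = asin((r1+r2)/C) = asin(33/99) = 19.4712°
wrap1 = wrap2 = π + 2β = 218.9424°

wrap2=218.94_deg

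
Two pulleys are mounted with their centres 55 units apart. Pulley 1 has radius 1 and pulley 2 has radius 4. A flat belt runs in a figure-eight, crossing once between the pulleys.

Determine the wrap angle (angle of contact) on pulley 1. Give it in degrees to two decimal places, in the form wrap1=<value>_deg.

wrap1=190.43_deg

crossed belt: β = asin((r1+r2)/C) = asin(5/55) = 5.2159°
wrap1 = wrap2 = π + 2β = 190.4318°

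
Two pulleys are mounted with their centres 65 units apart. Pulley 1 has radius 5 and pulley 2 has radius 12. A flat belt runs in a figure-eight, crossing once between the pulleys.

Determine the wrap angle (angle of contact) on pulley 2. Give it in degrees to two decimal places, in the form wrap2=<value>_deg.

wrap2=210.32_deg

crossed belt: β = asin((r1+r2)/C) = asin(17/65) = 15.1614°
wrap1 = wrap2 = π + 2β = 210.3227°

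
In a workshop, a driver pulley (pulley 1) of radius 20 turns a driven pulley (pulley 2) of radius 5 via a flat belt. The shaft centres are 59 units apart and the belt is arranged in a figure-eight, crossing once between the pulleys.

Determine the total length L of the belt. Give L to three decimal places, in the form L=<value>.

L=207.301

crossed belt: β = asin((r1+r2)/C) = asin(25/59) = 25.0702°
wrap1 = wrap2 = π + 2β = 230.1405°
tangent length = C·cosβ = 53.4416
L = (r1+r2)·wrap + 2·C·cosβ = 25·4.0167 + 2·53.4416 = 207.3008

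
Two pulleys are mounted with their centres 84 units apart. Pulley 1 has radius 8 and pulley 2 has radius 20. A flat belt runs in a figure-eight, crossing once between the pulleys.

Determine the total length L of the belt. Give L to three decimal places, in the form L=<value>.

crossed belt: β = asin((r1+r2)/C) = asin(28/84) = 19.4712°
wrap1 = wrap2 = π + 2β = 218.9424°
tangent length = C·cosβ = 79.1960
L = (r1+r2)·wrap + 2·C·cosβ = 28·3.8213 + 2·79.1960 = 265.3874

L=265.387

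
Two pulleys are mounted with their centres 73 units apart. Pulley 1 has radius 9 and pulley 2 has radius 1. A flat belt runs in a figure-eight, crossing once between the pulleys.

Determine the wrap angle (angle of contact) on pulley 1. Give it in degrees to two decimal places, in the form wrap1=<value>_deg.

wrap1=195.75_deg

crossed belt: β = asin((r1+r2)/C) = asin(10/73) = 7.8735°
wrap1 = wrap2 = π + 2β = 195.7470°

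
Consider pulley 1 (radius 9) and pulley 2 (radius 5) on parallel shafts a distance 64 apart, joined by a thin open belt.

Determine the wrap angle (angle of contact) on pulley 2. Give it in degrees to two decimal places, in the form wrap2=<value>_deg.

wrap2=172.83_deg

open belt: β = asin((r2−r1)/C) = asin(-4/64) = -3.5833°
wrap1 = π − 2β = 187.1666°
wrap2 = π + 2β = 172.8334°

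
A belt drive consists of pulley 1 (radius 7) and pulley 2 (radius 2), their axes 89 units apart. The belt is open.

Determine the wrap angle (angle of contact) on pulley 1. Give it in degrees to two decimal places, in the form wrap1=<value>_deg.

open belt: β = asin((r2−r1)/C) = asin(-5/89) = -3.2206°
wrap1 = π − 2β = 186.4411°
wrap2 = π + 2β = 173.5589°

wrap1=186.44_deg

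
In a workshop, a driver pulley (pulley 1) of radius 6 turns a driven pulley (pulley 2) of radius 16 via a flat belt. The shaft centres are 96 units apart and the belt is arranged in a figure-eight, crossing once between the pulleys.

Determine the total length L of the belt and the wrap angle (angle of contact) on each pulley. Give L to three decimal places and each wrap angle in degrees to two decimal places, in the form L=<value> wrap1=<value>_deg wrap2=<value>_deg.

L=266.179 wrap1=206.50_deg wrap2=206.50_deg

crossed belt: β = asin((r1+r2)/C) = asin(22/96) = 13.2480°
wrap1 = wrap2 = π + 2β = 206.4960°
tangent length = C·cosβ = 93.4452
L = (r1+r2)·wrap + 2·C·cosβ = 22·3.6040 + 2·93.4452 = 266.1791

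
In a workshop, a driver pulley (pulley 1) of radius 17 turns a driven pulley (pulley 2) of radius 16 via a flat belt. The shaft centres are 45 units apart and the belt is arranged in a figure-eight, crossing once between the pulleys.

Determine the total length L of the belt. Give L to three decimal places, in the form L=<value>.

L=219.193

crossed belt: β = asin((r1+r2)/C) = asin(33/45) = 47.1666°
wrap1 = wrap2 = π + 2β = 274.3331°
tangent length = C·cosβ = 30.5941
L = (r1+r2)·wrap + 2·C·cosβ = 33·4.7880 + 2·30.5941 = 219.1928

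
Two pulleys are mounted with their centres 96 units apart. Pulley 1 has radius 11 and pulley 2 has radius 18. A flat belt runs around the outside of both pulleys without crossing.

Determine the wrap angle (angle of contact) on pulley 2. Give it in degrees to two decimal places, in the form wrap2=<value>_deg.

open belt: β = asin((r2−r1)/C) = asin(7/96) = 4.1815°
wrap1 = π − 2β = 171.6369°
wrap2 = π + 2β = 188.3631°

wrap2=188.36_deg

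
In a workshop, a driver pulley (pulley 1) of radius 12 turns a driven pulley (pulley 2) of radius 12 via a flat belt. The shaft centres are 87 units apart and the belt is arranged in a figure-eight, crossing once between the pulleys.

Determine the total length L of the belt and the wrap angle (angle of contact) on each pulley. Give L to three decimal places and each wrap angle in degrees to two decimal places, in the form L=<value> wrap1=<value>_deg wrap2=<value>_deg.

L=256.062 wrap1=212.03_deg wrap2=212.03_deg

crossed belt: β = asin((r1+r2)/C) = asin(24/87) = 16.0134°
wrap1 = wrap2 = π + 2β = 212.0268°
tangent length = C·cosβ = 83.6242
L = (r1+r2)·wrap + 2·C·cosβ = 24·3.7006 + 2·83.6242 = 256.0619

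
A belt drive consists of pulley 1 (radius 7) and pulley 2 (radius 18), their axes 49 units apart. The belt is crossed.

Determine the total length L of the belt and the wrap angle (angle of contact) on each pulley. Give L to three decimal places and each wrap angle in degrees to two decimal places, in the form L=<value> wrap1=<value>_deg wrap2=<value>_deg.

crossed belt: β = asin((r1+r2)/C) = asin(25/49) = 30.6774°
wrap1 = wrap2 = π + 2β = 241.3548°
tangent length = C·cosβ = 42.1426
L = (r1+r2)·wrap + 2·C·cosβ = 25·4.2124 + 2·42.1426 = 189.5961

L=189.596 wrap1=241.35_deg wrap2=241.35_deg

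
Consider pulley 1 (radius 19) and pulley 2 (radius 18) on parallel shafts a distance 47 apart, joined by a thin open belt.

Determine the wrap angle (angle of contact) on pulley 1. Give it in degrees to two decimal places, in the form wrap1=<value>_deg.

wrap1=182.44_deg

open belt: β = asin((r2−r1)/C) = asin(-1/47) = -1.2192°
wrap1 = π − 2β = 182.4383°
wrap2 = π + 2β = 177.5617°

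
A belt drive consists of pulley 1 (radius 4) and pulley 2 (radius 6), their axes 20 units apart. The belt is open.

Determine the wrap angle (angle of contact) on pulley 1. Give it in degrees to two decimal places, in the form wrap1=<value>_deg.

wrap1=168.52_deg

open belt: β = asin((r2−r1)/C) = asin(2/20) = 5.7392°
wrap1 = π − 2β = 168.5217°
wrap2 = π + 2β = 191.4783°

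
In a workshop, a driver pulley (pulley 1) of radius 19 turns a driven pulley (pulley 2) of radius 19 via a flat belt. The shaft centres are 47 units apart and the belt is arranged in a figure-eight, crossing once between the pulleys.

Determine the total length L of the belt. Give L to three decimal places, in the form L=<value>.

crossed belt: β = asin((r1+r2)/C) = asin(38/47) = 53.9507°
wrap1 = wrap2 = π + 2β = 287.9013°
tangent length = C·cosβ = 27.6586
L = (r1+r2)·wrap + 2·C·cosβ = 38·5.0248 + 2·27.6586 = 246.2607

L=246.261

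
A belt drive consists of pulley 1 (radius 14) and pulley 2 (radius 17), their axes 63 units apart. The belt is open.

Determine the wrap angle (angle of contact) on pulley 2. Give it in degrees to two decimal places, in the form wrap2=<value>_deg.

wrap2=185.46_deg

open belt: β = asin((r2−r1)/C) = asin(3/63) = 2.7294°
wrap1 = π − 2β = 174.5412°
wrap2 = π + 2β = 185.4588°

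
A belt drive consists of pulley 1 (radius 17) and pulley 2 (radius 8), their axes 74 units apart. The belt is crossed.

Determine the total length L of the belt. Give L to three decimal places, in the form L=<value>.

L=235.069

crossed belt: β = asin((r1+r2)/C) = asin(25/74) = 19.7452°
wrap1 = wrap2 = π + 2β = 219.4904°
tangent length = C·cosβ = 69.6491
L = (r1+r2)·wrap + 2·C·cosβ = 25·3.8308 + 2·69.6491 = 235.0690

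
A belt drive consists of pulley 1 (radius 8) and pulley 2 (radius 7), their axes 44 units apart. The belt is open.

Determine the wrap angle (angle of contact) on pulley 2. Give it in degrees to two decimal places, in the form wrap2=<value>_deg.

open belt: β = asin((r2−r1)/C) = asin(-1/44) = -1.3023°
wrap1 = π − 2β = 182.6046°
wrap2 = π + 2β = 177.3954°

wrap2=177.40_deg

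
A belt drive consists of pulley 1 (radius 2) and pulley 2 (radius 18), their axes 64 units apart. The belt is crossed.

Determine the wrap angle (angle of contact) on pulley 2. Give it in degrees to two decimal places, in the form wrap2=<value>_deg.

wrap2=216.42_deg

crossed belt: β = asin((r1+r2)/C) = asin(20/64) = 18.2100°
wrap1 = wrap2 = π + 2β = 216.4199°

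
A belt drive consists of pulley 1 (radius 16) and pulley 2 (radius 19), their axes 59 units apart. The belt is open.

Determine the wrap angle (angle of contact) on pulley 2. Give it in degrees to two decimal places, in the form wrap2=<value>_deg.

open belt: β = asin((r2−r1)/C) = asin(3/59) = 2.9146°
wrap1 = π − 2β = 174.1708°
wrap2 = π + 2β = 185.8292°

wrap2=185.83_deg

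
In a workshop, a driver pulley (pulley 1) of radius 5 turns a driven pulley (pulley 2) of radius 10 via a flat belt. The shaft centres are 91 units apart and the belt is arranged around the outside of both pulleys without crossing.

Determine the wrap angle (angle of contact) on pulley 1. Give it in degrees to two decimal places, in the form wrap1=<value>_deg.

open belt: β = asin((r2−r1)/C) = asin(5/91) = 3.1497°
wrap1 = π − 2β = 173.7006°
wrap2 = π + 2β = 186.2994°

wrap1=173.70_deg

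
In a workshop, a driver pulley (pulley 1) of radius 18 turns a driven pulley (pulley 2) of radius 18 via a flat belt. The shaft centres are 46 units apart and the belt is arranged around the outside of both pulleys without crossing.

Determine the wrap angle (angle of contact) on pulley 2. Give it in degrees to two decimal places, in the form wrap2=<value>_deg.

open belt: β = asin((r2−r1)/C) = asin(0/46) = 0.0000°
wrap1 = π − 2β = 180.0000°
wrap2 = π + 2β = 180.0000°

wrap2=180.00_deg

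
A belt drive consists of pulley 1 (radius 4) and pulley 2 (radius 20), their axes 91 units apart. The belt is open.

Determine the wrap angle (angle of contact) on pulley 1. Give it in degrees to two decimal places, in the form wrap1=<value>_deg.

open belt: β = asin((r2−r1)/C) = asin(16/91) = 10.1266°
wrap1 = π − 2β = 159.7468°
wrap2 = π + 2β = 200.2532°

wrap1=159.75_deg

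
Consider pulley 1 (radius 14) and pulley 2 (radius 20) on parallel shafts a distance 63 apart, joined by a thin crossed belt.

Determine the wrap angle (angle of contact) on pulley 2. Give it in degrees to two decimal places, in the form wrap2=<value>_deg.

crossed belt: β = asin((r1+r2)/C) = asin(34/63) = 32.6620°
wrap1 = wrap2 = π + 2β = 245.3241°

wrap2=245.32_deg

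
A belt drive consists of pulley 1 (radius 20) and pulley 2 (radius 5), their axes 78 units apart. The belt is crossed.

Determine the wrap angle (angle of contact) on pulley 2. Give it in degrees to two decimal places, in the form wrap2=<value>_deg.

crossed belt: β = asin((r1+r2)/C) = asin(25/78) = 18.6939°
wrap1 = wrap2 = π + 2β = 217.3879°

wrap2=217.39_deg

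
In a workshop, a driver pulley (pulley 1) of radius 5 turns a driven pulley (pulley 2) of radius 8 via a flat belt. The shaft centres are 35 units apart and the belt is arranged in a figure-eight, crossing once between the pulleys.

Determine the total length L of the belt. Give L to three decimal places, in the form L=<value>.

crossed belt: β = asin((r1+r2)/C) = asin(13/35) = 21.8037°
wrap1 = wrap2 = π + 2β = 223.6075°
tangent length = C·cosβ = 32.4962
L = (r1+r2)·wrap + 2·C·cosβ = 13·3.9027 + 2·32.4962 = 115.7272

L=115.727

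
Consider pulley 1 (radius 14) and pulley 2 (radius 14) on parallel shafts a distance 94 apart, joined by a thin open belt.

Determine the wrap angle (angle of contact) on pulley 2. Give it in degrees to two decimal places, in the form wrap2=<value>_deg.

open belt: β = asin((r2−r1)/C) = asin(0/94) = 0.0000°
wrap1 = π − 2β = 180.0000°
wrap2 = π + 2β = 180.0000°

wrap2=180.00_deg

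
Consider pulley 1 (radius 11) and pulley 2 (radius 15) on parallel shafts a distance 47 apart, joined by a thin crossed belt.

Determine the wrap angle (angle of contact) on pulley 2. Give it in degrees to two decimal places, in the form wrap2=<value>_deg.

crossed belt: β = asin((r1+r2)/C) = asin(26/47) = 33.5862°
wrap1 = wrap2 = π + 2β = 247.1725°

wrap2=247.17_deg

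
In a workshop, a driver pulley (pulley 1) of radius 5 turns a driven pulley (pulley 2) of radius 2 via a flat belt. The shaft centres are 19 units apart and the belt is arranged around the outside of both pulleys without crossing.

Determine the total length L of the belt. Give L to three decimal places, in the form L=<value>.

L=60.466

open belt: β = asin((r2−r1)/C) = asin(-3/19) = -9.0847°
wrap1 = π − 2β = 198.1694°
wrap2 = π + 2β = 161.8306°
tangent length = C·cosβ = 18.7617
L = r1·wrap1 + r2·wrap2 + 2·C·cosβ = 5·3.4587 + 2·2.8245 + 2·18.7617 = 60.4658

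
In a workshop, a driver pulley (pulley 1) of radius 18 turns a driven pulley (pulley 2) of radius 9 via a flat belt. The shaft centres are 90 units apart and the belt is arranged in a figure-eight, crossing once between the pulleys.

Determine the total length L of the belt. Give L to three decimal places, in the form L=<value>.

crossed belt: β = asin((r1+r2)/C) = asin(27/90) = 17.4576°
wrap1 = wrap2 = π + 2β = 214.9152°
tangent length = C·cosβ = 85.8545
L = (r1+r2)·wrap + 2·C·cosβ = 27·3.7510 + 2·85.8545 = 272.9855

L=272.985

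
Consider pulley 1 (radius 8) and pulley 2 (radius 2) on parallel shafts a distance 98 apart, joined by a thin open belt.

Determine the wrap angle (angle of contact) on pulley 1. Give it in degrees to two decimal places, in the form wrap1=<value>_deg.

open belt: β = asin((r2−r1)/C) = asin(-6/98) = -3.5101°
wrap1 = π − 2β = 187.0202°
wrap2 = π + 2β = 172.9798°

wrap1=187.02_deg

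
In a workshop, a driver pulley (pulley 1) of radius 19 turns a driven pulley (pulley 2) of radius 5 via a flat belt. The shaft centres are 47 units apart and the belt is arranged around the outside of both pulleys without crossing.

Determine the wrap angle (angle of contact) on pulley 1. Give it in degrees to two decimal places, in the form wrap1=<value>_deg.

open belt: β = asin((r2−r1)/C) = asin(-14/47) = -17.3299°
wrap1 = π − 2β = 214.6597°
wrap2 = π + 2β = 145.3403°

wrap1=214.66_deg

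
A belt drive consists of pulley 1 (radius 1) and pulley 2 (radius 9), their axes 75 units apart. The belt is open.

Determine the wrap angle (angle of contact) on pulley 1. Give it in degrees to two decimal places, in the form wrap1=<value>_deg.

open belt: β = asin((r2−r1)/C) = asin(8/75) = 6.1232°
wrap1 = π − 2β = 167.7536°
wrap2 = π + 2β = 192.2464°

wrap1=167.75_deg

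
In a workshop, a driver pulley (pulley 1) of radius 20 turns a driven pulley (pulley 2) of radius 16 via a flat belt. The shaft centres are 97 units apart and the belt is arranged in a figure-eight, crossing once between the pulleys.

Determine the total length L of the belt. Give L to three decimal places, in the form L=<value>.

crossed belt: β = asin((r1+r2)/C) = asin(36/97) = 21.7856°
wrap1 = wrap2 = π + 2β = 223.5711°
tangent length = C·cosβ = 90.0722
L = (r1+r2)·wrap + 2·C·cosβ = 36·3.9021 + 2·90.0722 = 320.6183

L=320.618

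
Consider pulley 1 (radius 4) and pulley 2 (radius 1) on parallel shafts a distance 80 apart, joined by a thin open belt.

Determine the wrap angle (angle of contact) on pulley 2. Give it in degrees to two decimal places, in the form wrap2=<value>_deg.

wrap2=175.70_deg

open belt: β = asin((r2−r1)/C) = asin(-3/80) = -2.1491°
wrap1 = π − 2β = 184.2982°
wrap2 = π + 2β = 175.7018°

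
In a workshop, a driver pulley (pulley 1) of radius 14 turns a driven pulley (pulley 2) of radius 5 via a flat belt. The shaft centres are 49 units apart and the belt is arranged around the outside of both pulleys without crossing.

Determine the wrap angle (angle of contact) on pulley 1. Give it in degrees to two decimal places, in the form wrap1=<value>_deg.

wrap1=201.17_deg

open belt: β = asin((r2−r1)/C) = asin(-9/49) = -10.5838°
wrap1 = π − 2β = 201.1676°
wrap2 = π + 2β = 158.8324°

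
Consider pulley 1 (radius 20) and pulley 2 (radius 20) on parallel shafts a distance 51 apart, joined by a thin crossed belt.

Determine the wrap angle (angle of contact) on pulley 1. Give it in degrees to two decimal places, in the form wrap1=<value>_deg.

crossed belt: β = asin((r1+r2)/C) = asin(40/51) = 51.6573°
wrap1 = wrap2 = π + 2β = 283.3145°

wrap1=283.31_deg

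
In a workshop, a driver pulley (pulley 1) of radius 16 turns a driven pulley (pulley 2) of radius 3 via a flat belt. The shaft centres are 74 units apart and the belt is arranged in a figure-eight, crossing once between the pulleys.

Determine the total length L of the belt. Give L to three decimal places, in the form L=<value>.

crossed belt: β = asin((r1+r2)/C) = asin(19/74) = 14.8777°
wrap1 = wrap2 = π + 2β = 209.7554°
tangent length = C·cosβ = 71.5192
L = (r1+r2)·wrap + 2·C·cosβ = 19·3.6609 + 2·71.5192 = 212.5960

L=212.596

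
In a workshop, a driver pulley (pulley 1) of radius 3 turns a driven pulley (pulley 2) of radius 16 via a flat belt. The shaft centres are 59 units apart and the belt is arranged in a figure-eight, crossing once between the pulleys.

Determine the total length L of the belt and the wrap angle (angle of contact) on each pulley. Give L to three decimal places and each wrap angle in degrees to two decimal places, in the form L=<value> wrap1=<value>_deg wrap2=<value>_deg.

L=183.864 wrap1=217.57_deg wrap2=217.57_deg

crossed belt: β = asin((r1+r2)/C) = asin(19/59) = 18.7860°
wrap1 = wrap2 = π + 2β = 217.5719°
tangent length = C·cosβ = 55.8570
L = (r1+r2)·wrap + 2·C·cosβ = 19·3.7973 + 2·55.8570 = 183.8635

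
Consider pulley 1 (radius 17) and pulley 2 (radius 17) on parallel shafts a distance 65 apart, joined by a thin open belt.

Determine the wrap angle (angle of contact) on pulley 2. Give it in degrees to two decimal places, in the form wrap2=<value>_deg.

open belt: β = asin((r2−r1)/C) = asin(0/65) = 0.0000°
wrap1 = π − 2β = 180.0000°
wrap2 = π + 2β = 180.0000°

wrap2=180.00_deg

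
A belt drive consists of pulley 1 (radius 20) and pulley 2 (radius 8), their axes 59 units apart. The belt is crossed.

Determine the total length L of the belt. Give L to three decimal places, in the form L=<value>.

crossed belt: β = asin((r1+r2)/C) = asin(28/59) = 28.3318°
wrap1 = wrap2 = π + 2β = 236.6635°
tangent length = C·cosβ = 51.9326
L = (r1+r2)·wrap + 2·C·cosβ = 28·4.1306 + 2·51.9326 = 219.5209

L=219.521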